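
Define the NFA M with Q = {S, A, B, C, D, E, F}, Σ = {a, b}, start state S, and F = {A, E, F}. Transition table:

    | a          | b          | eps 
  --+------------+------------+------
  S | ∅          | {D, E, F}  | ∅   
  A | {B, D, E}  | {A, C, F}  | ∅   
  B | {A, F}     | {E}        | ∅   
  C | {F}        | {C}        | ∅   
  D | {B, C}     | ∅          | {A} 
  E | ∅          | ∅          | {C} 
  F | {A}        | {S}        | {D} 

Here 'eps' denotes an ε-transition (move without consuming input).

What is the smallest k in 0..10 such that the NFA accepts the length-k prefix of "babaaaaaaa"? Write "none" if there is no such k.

1

Start in {S}.
Read 'b': S→{D, E, F}; union {D, E, F}; ε-closure = {A, C, D, E, F}.
None of the earlier sets intersect F, but {A, C, D, E, F} does.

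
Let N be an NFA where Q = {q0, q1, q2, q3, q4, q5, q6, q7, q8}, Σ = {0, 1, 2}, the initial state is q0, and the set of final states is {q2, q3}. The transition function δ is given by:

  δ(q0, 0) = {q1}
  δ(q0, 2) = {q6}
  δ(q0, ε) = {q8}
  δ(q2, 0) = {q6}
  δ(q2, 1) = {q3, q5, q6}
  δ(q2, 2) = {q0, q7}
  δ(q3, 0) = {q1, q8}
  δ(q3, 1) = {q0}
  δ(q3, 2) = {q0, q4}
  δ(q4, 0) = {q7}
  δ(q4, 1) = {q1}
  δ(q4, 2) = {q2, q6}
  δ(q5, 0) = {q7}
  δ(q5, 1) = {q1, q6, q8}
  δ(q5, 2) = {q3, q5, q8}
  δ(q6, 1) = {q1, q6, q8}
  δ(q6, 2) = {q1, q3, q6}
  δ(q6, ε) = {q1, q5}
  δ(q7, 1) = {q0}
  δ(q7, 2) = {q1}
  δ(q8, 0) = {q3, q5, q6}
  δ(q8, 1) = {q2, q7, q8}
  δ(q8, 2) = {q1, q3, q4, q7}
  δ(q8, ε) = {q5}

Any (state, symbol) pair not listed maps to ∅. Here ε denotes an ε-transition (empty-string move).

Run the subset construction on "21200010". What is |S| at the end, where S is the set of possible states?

Start: ε-closure({q0}) = {q0, q5, q8}.
Read '2': q0→{q6}, q5→{q3, q5, q8}, q8→{q1, q3, q4, q7}; now {q1, q3, q4, q5, q6, q7, q8}.
Read '1': q1→∅, q3→{q0}, q4→{q1}, q5→{q1, q6, q8}, q6→{q1, q6, q8}, q7→{q0}, q8→{q2, q7, q8}; union {q0, q1, q2, q6, q7, q8}; ε-closure = {q0, q1, q2, q5, q6, q7, q8}.
Read '2': q0→{q6}, q1→∅, q2→{q0, q7}, q5→{q3, q5, q8}, q6→{q1, q3, q6}, q7→{q1}, q8→{q1, q3, q4, q7}; now {q0, q1, q3, q4, q5, q6, q7, q8}.
Read '0': q0→{q1}, q1→∅, q3→{q1, q8}, q4→{q7}, q5→{q7}, q6→∅, q7→∅, q8→{q3, q5, q6}; now {q1, q3, q5, q6, q7, q8}.
Read '0': q1→∅, q3→{q1, q8}, q5→{q7}, q6→∅, q7→∅, q8→{q3, q5, q6}; now {q1, q3, q5, q6, q7, q8}.
Read '0': q1→∅, q3→{q1, q8}, q5→{q7}, q6→∅, q7→∅, q8→{q3, q5, q6}; now {q1, q3, q5, q6, q7, q8}.
Read '1': q1→∅, q3→{q0}, q5→{q1, q6, q8}, q6→{q1, q6, q8}, q7→{q0}, q8→{q2, q7, q8}; union {q0, q1, q2, q6, q7, q8}; ε-closure = {q0, q1, q2, q5, q6, q7, q8}.
Read '0': q0→{q1}, q1→∅, q2→{q6}, q5→{q7}, q6→∅, q7→∅, q8→{q3, q5, q6}; now {q1, q3, q5, q6, q7}.
That set has 5 states.

5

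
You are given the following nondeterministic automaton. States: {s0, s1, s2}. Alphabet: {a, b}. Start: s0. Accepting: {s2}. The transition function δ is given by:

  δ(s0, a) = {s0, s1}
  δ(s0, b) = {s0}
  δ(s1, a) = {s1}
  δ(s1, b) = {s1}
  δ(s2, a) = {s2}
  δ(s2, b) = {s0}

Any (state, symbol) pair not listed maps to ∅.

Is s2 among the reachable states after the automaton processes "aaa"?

No

Start in {s0}.
Read 'a': {s0} → {s0, s1}.
Read 'a': {s0, s1} → {s0, s1}.
Read 'a': {s0, s1} → {s0, s1}.
State s2 is not in {s0, s1}.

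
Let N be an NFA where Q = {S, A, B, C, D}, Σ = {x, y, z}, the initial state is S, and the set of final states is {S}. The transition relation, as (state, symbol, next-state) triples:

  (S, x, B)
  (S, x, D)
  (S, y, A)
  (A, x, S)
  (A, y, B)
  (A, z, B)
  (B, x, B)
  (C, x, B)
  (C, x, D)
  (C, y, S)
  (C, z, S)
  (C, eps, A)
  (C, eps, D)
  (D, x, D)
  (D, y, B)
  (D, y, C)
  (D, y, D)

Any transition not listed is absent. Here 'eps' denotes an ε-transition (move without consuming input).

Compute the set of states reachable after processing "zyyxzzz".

Start in {S}.
Read 'z': S→∅; now ∅.
The set is empty and remains empty for the remaining 6 symbols.

∅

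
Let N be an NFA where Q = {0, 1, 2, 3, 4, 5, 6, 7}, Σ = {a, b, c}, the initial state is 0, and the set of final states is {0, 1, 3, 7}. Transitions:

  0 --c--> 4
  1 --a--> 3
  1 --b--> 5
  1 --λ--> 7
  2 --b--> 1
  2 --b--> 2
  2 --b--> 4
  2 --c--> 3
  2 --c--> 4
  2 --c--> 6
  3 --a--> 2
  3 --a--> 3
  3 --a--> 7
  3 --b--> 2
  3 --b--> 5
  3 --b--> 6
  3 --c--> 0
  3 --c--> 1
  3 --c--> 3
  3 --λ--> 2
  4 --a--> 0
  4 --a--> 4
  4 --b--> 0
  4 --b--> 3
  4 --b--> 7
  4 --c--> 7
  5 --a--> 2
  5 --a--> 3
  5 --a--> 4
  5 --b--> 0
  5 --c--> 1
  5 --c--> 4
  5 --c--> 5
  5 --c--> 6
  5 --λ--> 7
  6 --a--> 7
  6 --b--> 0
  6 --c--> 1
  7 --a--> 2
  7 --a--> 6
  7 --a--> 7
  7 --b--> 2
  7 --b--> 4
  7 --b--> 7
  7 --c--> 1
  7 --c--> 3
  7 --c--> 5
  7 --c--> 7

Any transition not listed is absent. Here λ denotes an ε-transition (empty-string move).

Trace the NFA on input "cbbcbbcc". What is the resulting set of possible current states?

Start in {0}.
Read 'c': {0} → {4}.
Read 'b': {4} → {0, 2, 3, 7}.
Read 'b': {0, 2, 3, 7} → {1, 2, 4, 5, 6, 7}.
Read 'c': {1, 2, 4, 5, 6, 7} → {1, 2, 3, 4, 5, 6, 7}.
Read 'b': {1, 2, 3, 4, 5, 6, 7} → {0, 1, 2, 3, 4, 5, 6, 7}.
Read 'b': {0, 1, 2, 3, 4, 5, 6, 7} → {0, 1, 2, 3, 4, 5, 6, 7}.
Read 'c': {0, 1, 2, 3, 4, 5, 6, 7} → {0, 1, 2, 3, 4, 5, 6, 7}.
Read 'c': {0, 1, 2, 3, 4, 5, 6, 7} → {0, 1, 2, 3, 4, 5, 6, 7}.

{0, 1, 2, 3, 4, 5, 6, 7}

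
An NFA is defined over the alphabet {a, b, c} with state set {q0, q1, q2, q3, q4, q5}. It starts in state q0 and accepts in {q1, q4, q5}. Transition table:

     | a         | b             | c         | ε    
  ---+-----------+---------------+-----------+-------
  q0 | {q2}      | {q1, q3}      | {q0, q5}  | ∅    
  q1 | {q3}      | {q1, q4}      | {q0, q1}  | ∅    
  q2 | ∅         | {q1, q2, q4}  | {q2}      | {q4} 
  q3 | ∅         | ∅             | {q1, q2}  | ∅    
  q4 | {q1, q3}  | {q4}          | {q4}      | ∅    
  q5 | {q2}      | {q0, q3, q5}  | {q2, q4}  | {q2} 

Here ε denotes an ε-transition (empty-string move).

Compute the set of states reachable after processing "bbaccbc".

{q0, q1, q2, q4, q5}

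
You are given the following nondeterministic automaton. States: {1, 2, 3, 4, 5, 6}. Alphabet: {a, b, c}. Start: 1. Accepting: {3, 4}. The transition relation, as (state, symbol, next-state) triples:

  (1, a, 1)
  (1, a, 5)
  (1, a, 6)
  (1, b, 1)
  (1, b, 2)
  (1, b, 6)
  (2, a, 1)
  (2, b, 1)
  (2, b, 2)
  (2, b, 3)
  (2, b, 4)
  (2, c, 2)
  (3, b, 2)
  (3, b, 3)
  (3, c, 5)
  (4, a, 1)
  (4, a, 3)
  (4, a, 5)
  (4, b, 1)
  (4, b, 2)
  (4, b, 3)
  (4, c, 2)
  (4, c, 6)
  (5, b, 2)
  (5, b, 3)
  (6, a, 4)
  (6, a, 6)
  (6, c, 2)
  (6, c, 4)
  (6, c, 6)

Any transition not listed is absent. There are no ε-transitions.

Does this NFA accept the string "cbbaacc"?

No

Start in {1}.
Read 'c': 1→∅; now ∅.
The set is empty and remains empty for the remaining 6 symbols.
The final set ∅ contains no accepting state.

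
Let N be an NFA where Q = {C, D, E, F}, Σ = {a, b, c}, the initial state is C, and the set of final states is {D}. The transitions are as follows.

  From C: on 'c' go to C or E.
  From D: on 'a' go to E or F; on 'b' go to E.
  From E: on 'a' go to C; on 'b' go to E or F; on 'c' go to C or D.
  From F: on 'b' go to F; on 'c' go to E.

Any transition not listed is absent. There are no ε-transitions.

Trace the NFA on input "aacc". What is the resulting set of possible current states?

∅

Start in {C}.
Read 'a': {C} → ∅.
The set is empty and remains empty for the remaining 3 symbols.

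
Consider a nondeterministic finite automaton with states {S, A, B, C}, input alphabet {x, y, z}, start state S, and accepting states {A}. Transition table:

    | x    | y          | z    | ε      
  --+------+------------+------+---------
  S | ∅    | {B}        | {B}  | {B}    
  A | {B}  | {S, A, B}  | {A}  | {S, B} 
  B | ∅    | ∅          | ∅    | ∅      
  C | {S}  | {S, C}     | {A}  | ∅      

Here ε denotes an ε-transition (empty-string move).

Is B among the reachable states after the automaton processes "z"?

Yes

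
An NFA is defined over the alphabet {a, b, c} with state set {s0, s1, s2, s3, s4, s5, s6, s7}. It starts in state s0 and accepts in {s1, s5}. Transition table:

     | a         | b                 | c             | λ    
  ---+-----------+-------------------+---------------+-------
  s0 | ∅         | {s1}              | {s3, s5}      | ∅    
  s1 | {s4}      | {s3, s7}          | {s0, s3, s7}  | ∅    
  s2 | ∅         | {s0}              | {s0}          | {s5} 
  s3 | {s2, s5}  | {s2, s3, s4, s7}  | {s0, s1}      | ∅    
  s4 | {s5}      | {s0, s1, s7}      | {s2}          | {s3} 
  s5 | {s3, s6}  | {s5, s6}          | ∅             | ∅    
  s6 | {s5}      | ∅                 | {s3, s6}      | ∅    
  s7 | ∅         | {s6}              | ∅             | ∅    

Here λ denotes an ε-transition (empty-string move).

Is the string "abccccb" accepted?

Start in {s0}.
Read 'a': s0→∅; now ∅.
The set is empty and remains empty for the remaining 6 symbols.
The final set ∅ contains no accepting state.

No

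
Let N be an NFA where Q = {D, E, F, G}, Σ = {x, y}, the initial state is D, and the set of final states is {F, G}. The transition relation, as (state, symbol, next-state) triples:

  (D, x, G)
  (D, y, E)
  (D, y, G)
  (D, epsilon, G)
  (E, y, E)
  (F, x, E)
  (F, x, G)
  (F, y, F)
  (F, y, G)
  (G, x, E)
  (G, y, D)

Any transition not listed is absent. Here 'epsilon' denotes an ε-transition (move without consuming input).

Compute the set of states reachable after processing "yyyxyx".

Start: ε-closure({D}) = {D, G}.
Read 'y': D→{E, G}, G→{D}; now {D, E, G}.
Read 'y': D→{E, G}, E→{E}, G→{D}; now {D, E, G}.
Read 'y': D→{E, G}, E→{E}, G→{D}; now {D, E, G}.
Read 'x': D→{G}, E→∅, G→{E}; now {E, G}.
Read 'y': E→{E}, G→{D}; union {D, E}; ε-closure = {D, E, G}.
Read 'x': D→{G}, E→∅, G→{E}; now {E, G}.

{E, G}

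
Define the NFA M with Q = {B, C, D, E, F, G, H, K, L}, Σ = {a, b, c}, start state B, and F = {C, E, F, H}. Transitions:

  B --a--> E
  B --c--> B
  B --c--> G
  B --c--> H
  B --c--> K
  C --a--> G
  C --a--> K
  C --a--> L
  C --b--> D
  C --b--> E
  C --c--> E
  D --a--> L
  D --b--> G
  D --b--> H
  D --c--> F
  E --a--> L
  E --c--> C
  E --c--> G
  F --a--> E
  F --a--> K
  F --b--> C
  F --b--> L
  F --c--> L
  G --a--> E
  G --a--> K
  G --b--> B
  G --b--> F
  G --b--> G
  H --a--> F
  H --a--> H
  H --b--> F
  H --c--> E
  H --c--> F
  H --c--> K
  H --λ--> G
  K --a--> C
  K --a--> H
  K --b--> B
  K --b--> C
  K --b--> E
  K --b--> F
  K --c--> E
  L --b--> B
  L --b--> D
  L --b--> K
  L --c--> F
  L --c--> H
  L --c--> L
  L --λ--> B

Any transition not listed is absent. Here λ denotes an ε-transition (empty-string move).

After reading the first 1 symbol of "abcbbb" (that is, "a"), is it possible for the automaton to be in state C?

No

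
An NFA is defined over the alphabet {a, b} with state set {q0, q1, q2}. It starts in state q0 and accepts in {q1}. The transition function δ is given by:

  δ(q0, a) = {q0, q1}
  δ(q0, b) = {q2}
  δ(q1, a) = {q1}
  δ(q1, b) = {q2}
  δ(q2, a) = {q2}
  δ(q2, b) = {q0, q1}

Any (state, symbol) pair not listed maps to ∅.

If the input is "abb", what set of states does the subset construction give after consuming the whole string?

Start in {q0}.
Read 'a': {q0} → {q0, q1}.
Read 'b': {q0, q1} → {q2}.
Read 'b': {q2} → {q0, q1}.

{q0, q1}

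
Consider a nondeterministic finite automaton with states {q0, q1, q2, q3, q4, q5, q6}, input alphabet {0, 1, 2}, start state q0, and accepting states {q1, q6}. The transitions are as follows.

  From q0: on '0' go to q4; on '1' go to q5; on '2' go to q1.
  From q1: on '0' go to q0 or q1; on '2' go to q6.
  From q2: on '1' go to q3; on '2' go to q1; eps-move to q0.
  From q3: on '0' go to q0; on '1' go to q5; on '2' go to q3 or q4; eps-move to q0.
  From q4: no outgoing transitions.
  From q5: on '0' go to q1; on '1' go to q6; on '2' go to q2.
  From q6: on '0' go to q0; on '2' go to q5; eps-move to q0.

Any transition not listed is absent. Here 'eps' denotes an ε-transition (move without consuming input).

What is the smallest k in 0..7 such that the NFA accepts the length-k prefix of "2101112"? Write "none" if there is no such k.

Start in {q0}.
Read '2': {q0} → {q1}.
None of the earlier sets intersect F, but {q1} does.

1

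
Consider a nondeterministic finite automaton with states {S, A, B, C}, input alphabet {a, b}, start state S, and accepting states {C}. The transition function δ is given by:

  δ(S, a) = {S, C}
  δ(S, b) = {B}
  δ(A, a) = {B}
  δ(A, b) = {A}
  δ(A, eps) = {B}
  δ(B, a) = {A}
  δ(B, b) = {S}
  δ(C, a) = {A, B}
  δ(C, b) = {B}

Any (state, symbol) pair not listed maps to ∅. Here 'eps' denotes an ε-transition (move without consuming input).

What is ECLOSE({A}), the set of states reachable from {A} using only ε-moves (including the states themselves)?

Begin with {A}.
ε-move A → B; add B.

{A, B}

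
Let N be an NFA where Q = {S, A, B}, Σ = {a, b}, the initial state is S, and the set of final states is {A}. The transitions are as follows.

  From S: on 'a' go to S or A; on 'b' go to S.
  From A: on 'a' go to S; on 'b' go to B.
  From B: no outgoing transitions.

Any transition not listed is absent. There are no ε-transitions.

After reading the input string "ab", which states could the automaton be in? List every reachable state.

Start in {S}.
Read 'a': S→{S, A}; now {S, A}.
Read 'b': S→{S}, A→{B}; now {S, B}.

{S, B}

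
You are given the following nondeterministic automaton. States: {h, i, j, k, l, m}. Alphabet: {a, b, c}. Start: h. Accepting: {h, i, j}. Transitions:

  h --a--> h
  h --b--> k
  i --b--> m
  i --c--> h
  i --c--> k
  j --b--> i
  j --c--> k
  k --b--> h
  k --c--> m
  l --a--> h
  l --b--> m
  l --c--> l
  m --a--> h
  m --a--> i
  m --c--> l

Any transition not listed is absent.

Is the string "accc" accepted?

Start in {h}.
Read 'a': {h} → {h}.
Read 'c': {h} → ∅.
The set is empty and remains empty for the remaining 2 symbols.
The final set ∅ contains no accepting state.

No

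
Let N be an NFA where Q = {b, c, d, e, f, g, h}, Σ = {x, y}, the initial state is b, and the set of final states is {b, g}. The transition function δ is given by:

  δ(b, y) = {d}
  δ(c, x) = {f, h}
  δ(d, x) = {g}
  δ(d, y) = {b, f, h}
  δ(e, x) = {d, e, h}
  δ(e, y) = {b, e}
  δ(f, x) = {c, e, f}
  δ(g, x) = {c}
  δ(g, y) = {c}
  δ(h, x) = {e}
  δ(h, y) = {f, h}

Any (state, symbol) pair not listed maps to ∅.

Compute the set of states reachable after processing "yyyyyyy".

Start in {b}.
Read 'y': b→{d}; now {d}.
Read 'y': d→{b, f, h}; now {b, f, h}.
Read 'y': b→{d}, f→∅, h→{f, h}; now {d, f, h}.
Read 'y': d→{b, f, h}, f→∅, h→{f, h}; now {b, f, h}.
Read 'y': b→{d}, f→∅, h→{f, h}; now {d, f, h}.
Read 'y': d→{b, f, h}, f→∅, h→{f, h}; now {b, f, h}.
Read 'y': b→{d}, f→∅, h→{f, h}; now {d, f, h}.

{d, f, h}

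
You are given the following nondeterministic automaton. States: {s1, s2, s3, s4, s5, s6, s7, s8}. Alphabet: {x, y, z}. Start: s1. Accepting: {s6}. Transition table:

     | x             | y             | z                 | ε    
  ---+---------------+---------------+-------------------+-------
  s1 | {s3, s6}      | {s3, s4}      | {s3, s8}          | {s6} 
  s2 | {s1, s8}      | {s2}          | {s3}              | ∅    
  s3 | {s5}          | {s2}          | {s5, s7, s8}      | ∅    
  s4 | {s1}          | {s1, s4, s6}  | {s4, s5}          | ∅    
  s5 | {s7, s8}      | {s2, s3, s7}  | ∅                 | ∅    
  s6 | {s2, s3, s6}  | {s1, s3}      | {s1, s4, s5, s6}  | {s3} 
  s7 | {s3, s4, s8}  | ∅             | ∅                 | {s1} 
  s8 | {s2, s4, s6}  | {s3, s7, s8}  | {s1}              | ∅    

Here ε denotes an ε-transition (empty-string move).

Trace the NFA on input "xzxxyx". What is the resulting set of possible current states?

Start: ε-closure({s1}) = {s1, s3, s6}.
Read 'x': s1→{s3, s6}, s3→{s5}, s6→{s2, s3, s6}; now {s2, s3, s5, s6}.
Read 'z': s2→{s3}, s3→{s5, s7, s8}, s5→∅, s6→{s1, s4, s5, s6}; now {s1, s3, s4, s5, s6, s7, s8}.
Read 'x': s1→{s3, s6}, s3→{s5}, s4→{s1}, s5→{s7, s8}, s6→{s2, s3, s6}, s7→{s3, s4, s8}, s8→{s2, s4, s6}; now {s1, s2, s3, s4, s5, s6, s7, s8}.
Read 'x': s1→{s3, s6}, s2→{s1, s8}, s3→{s5}, s4→{s1}, s5→{s7, s8}, s6→{s2, s3, s6}, s7→{s3, s4, s8}, s8→{s2, s4, s6}; now {s1, s2, s3, s4, s5, s6, s7, s8}.
Read 'y': s1→{s3, s4}, s2→{s2}, s3→{s2}, s4→{s1, s4, s6}, s5→{s2, s3, s7}, s6→{s1, s3}, s7→∅, s8→{s3, s7, s8}; now {s1, s2, s3, s4, s6, s7, s8}.
Read 'x': s1→{s3, s6}, s2→{s1, s8}, s3→{s5}, s4→{s1}, s6→{s2, s3, s6}, s7→{s3, s4, s8}, s8→{s2, s4, s6}; now {s1, s2, s3, s4, s5, s6, s8}.

{s1, s2, s3, s4, s5, s6, s8}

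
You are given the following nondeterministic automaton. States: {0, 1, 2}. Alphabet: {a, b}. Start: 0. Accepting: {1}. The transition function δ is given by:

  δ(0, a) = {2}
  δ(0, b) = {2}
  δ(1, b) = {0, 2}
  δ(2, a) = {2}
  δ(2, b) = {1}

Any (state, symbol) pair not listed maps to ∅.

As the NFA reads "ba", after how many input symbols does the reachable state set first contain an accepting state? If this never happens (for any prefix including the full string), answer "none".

none

Start in {0}.
Read 'b': {0} → {2}.
Read 'a': {2} → {2}.
No reachable set along the way intersects F.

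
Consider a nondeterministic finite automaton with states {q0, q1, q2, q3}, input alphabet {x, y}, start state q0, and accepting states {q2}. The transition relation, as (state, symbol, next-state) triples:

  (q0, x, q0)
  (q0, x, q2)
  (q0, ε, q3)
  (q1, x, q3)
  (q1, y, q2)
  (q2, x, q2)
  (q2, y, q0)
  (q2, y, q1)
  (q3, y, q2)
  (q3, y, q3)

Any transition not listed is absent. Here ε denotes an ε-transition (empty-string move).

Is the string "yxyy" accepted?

Yes

Start: ε-closure({q0}) = {q0, q3}.
Read 'y': q0→∅, q3→{q2, q3}; now {q2, q3}.
Read 'x': q2→{q2}, q3→∅; now {q2}.
Read 'y': q2→{q0, q1}; union {q0, q1}; ε-closure = {q0, q1, q3}.
Read 'y': q0→∅, q1→{q2}, q3→{q2, q3}; now {q2, q3}.
The final set {q2, q3} contains the accepting state q2.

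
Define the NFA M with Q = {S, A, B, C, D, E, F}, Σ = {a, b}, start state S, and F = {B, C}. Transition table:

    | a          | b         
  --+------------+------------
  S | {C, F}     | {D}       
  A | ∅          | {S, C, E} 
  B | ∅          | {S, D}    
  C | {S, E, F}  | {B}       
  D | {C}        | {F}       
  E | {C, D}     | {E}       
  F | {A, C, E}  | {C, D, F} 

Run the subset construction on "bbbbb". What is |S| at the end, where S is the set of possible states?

5

Start in {S}.
Read 'b': {S} → {D}.
Read 'b': {D} → {F}.
Read 'b': {F} → {C, D, F}.
Read 'b': {C, D, F} → {B, C, D, F}.
Read 'b': {B, C, D, F} → {S, B, C, D, F}.
That set has 5 states.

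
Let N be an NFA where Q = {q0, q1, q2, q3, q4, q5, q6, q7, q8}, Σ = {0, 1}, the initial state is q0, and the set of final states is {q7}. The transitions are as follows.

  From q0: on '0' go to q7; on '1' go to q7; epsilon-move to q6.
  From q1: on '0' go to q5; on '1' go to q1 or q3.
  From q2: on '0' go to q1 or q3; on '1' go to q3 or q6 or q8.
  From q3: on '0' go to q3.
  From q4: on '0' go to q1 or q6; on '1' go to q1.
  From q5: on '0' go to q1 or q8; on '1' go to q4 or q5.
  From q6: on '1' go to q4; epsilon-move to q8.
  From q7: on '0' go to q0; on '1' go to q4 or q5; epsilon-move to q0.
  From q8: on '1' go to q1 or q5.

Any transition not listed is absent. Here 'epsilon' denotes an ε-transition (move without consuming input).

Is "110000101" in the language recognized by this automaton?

Start: ε-closure({q0}) = {q0, q6, q8}.
Read '1': q0→{q7}, q6→{q4}, q8→{q1, q5}; union {q1, q4, q5, q7}; ε-closure = {q0, q1, q4, q5, q6, q7, q8}.
Read '1': q0→{q7}, q1→{q1, q3}, q4→{q1}, q5→{q4, q5}, q6→{q4}, q7→{q4, q5}, q8→{q1, q5}; union {q1, q3, q4, q5, q7}; ε-closure = {q0, q1, q3, q4, q5, q6, q7, q8}.
Read '0': q0→{q7}, q1→{q5}, q3→{q3}, q4→{q1, q6}, q5→{q1, q8}, q6→∅, q7→{q0}, q8→∅; now {q0, q1, q3, q5, q6, q7, q8}.
Read '0': q0→{q7}, q1→{q5}, q3→{q3}, q5→{q1, q8}, q6→∅, q7→{q0}, q8→∅; union {q0, q1, q3, q5, q7, q8}; ε-closure = {q0, q1, q3, q5, q6, q7, q8}.
Read '0': q0→{q7}, q1→{q5}, q3→{q3}, q5→{q1, q8}, q6→∅, q7→{q0}, q8→∅; union {q0, q1, q3, q5, q7, q8}; ε-closure = {q0, q1, q3, q5, q6, q7, q8}.
Read '0': q0→{q7}, q1→{q5}, q3→{q3}, q5→{q1, q8}, q6→∅, q7→{q0}, q8→∅; union {q0, q1, q3, q5, q7, q8}; ε-closure = {q0, q1, q3, q5, q6, q7, q8}.
Read '1': q0→{q7}, q1→{q1, q3}, q3→∅, q5→{q4, q5}, q6→{q4}, q7→{q4, q5}, q8→{q1, q5}; union {q1, q3, q4, q5, q7}; ε-closure = {q0, q1, q3, q4, q5, q6, q7, q8}.
Read '0': q0→{q7}, q1→{q5}, q3→{q3}, q4→{q1, q6}, q5→{q1, q8}, q6→∅, q7→{q0}, q8→∅; now {q0, q1, q3, q5, q6, q7, q8}.
Read '1': q0→{q7}, q1→{q1, q3}, q3→∅, q5→{q4, q5}, q6→{q4}, q7→{q4, q5}, q8→{q1, q5}; union {q1, q3, q4, q5, q7}; ε-closure = {q0, q1, q3, q4, q5, q6, q7, q8}.
The final set {q0, q1, q3, q4, q5, q6, q7, q8} contains the accepting state q7.

Yes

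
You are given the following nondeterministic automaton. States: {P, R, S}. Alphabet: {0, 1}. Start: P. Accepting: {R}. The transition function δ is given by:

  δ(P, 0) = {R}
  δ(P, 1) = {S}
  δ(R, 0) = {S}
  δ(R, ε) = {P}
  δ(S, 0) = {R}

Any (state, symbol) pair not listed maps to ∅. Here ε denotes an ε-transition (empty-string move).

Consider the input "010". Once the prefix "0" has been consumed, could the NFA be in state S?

Start in {P}.
Read '0': P→{R}; union {R}; ε-closure = {P, R}.
State S is not in {P, R}.

No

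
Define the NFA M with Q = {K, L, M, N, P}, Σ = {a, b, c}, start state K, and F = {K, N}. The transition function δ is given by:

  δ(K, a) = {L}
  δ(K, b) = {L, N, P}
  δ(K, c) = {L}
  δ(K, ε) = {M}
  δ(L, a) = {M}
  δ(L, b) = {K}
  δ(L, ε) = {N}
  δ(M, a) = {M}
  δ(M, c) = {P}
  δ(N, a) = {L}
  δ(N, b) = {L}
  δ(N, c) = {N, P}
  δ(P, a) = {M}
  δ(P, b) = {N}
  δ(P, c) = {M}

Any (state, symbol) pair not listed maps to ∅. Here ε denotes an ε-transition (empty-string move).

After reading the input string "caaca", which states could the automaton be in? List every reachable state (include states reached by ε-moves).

Start: ε-closure({K}) = {K, M}.
Read 'c': K→{L}, M→{P}; union {L, P}; ε-closure = {L, N, P}.
Read 'a': L→{M}, N→{L}, P→{M}; union {L, M}; ε-closure = {L, M, N}.
Read 'a': L→{M}, M→{M}, N→{L}; union {L, M}; ε-closure = {L, M, N}.
Read 'c': L→∅, M→{P}, N→{N, P}; now {N, P}.
Read 'a': N→{L}, P→{M}; union {L, M}; ε-closure = {L, M, N}.

{L, M, N}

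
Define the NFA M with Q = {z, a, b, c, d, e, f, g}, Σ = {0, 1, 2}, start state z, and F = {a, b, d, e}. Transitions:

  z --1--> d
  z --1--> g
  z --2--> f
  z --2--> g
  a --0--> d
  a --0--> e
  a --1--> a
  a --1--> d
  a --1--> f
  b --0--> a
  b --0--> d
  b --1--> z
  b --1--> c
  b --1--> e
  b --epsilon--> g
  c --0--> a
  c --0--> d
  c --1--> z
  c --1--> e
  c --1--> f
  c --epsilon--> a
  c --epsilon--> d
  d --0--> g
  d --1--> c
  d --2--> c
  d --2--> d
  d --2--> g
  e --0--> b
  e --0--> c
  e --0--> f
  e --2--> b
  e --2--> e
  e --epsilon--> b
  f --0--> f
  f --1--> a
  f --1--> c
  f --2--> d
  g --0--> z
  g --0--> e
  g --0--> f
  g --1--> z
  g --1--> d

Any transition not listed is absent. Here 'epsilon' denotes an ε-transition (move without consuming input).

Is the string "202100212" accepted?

Start in {z}.
Read '2': {z} → {f, g}.
Read '0': {f, g} → {z, b, e, f, g}.
Read '2': {z, b, e, f, g} → {b, d, e, f, g}.
Read '1': {b, d, e, f, g} → {z, a, b, c, d, e, g}.
Read '0': {z, a, b, c, d, e, g} → {z, a, b, c, d, e, f, g}.
Read '0': {z, a, b, c, d, e, f, g} → {z, a, b, c, d, e, f, g}.
Read '2': {z, a, b, c, d, e, f, g} → {a, b, c, d, e, f, g}.
Read '1': {a, b, c, d, e, f, g} → {z, a, b, c, d, e, f, g}.
Read '2': {z, a, b, c, d, e, f, g} → {a, b, c, d, e, f, g}.
The final set {a, b, c, d, e, f, g} contains the accepting states a, b, d, e.

Yes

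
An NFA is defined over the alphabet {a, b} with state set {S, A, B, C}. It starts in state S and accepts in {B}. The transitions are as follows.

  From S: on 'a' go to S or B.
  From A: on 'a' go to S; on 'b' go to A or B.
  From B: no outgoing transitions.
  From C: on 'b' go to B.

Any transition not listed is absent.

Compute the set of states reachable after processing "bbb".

Start in {S}.
Read 'b': {S} → ∅.
The set is empty and remains empty for the remaining 2 symbols.

∅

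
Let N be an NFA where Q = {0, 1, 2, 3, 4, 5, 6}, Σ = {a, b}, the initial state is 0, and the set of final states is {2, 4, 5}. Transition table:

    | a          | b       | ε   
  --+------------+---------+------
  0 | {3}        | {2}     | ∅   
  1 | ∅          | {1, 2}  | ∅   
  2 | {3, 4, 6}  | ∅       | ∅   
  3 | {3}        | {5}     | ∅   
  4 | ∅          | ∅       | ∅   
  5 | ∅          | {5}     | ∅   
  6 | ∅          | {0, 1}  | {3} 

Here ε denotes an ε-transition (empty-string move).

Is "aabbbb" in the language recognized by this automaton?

Start in {0}.
Read 'a': {0} → {3}.
Read 'a': {3} → {3}.
Read 'b': {3} → {5}.
Read 'b': {5} → {5}.
Read 'b': {5} → {5}.
Read 'b': {5} → {5}.
The final set {5} contains the accepting state 5.

Yes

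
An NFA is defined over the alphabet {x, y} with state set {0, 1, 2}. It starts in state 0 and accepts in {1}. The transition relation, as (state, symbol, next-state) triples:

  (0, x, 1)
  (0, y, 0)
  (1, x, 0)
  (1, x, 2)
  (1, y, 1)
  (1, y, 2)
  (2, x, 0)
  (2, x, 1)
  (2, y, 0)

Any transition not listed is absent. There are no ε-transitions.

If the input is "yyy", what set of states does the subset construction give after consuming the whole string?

{0}

Start in {0}.
Read 'y': {0} → {0}.
Read 'y': {0} → {0}.
Read 'y': {0} → {0}.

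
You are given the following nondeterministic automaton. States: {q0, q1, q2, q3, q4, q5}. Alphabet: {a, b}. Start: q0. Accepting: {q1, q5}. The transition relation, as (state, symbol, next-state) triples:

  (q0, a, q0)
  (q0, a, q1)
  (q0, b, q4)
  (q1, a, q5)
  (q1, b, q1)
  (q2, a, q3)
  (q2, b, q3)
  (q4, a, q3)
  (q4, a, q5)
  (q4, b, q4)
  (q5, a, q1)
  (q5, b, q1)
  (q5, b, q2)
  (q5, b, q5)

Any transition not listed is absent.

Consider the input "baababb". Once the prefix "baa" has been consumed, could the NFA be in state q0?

No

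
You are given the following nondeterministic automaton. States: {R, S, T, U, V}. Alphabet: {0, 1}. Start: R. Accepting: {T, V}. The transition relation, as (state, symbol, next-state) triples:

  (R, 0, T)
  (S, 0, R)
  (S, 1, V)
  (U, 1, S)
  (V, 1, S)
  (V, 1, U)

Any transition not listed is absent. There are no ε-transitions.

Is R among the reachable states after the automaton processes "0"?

No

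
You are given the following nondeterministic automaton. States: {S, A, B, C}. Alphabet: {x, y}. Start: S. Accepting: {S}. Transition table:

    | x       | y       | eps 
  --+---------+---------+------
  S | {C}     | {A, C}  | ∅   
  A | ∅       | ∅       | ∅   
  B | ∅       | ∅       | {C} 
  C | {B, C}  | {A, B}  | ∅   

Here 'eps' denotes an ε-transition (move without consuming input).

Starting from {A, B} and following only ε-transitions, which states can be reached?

Begin with {A, B}.
ε-move B → C; add C.

{A, B, C}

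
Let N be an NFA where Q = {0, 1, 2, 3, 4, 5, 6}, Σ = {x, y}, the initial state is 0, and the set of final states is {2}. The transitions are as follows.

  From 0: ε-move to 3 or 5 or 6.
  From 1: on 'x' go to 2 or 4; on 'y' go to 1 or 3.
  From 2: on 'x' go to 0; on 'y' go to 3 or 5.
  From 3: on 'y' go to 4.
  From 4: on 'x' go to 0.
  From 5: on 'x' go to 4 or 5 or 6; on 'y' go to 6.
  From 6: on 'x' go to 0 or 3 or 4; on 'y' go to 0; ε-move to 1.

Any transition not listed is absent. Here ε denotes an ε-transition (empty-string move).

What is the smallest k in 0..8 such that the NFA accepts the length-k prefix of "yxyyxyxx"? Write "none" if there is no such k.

2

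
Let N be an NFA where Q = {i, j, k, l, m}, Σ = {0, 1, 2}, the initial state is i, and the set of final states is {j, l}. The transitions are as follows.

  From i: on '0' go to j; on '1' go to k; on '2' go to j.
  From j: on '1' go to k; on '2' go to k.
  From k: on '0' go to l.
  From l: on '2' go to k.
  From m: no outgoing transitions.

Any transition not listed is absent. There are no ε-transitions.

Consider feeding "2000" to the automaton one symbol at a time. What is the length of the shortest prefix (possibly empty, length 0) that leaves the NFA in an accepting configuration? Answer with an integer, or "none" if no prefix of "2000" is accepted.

Start in {i}.
Read '2': i→{j}; now {j}.
None of the earlier sets intersect F, but {j} does.

1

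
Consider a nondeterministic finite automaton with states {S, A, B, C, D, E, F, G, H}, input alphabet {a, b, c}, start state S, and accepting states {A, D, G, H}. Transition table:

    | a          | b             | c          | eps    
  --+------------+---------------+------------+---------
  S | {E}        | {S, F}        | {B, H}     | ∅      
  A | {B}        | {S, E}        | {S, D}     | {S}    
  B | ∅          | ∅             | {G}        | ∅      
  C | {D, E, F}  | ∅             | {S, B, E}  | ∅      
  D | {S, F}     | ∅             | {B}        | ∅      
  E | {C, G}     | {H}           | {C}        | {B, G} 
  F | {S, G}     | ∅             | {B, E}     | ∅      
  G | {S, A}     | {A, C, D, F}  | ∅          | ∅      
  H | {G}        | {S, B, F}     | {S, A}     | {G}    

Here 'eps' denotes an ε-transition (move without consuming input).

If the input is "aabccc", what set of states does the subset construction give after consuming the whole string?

Start in {S}.
Read 'a': S→{E}; union {E}; ε-closure = {B, E, G}.
Read 'a': B→∅, E→{C, G}, G→{S, A}; now {S, A, C, G}.
Read 'b': S→{S, F}, A→{S, E}, C→∅, G→{A, C, D, F}; union {S, A, C, D, E, F}; ε-closure = {S, A, B, C, D, E, F, G}.
Read 'c': S→{B, H}, A→{S, D}, B→{G}, C→{S, B, E}, D→{B}, E→{C}, F→{B, E}, G→∅; now {S, B, C, D, E, G, H}.
Read 'c': S→{B, H}, B→{G}, C→{S, B, E}, D→{B}, E→{C}, G→∅, H→{S, A}; now {S, A, B, C, E, G, H}.
Read 'c': S→{B, H}, A→{S, D}, B→{G}, C→{S, B, E}, E→{C}, G→∅, H→{S, A}; now {S, A, B, C, D, E, G, H}.

{S, A, B, C, D, E, G, H}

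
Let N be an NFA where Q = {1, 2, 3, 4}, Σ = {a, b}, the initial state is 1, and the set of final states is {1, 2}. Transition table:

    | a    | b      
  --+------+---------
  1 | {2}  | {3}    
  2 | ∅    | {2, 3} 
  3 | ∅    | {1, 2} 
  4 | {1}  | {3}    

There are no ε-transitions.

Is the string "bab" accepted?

No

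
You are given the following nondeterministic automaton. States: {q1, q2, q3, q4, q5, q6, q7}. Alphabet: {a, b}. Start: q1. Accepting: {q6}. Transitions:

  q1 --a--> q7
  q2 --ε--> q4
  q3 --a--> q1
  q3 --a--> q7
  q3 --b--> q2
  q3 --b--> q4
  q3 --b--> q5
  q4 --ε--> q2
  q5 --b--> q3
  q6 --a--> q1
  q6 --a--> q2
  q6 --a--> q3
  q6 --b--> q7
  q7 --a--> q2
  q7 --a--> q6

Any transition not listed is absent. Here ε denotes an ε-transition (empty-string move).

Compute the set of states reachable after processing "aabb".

Start in {q1}.
Read 'a': {q1} → {q7}.
Read 'a': {q7} → {q2, q4, q6}.
Read 'b': {q2, q4, q6} → {q7}.
Read 'b': {q7} → ∅.

∅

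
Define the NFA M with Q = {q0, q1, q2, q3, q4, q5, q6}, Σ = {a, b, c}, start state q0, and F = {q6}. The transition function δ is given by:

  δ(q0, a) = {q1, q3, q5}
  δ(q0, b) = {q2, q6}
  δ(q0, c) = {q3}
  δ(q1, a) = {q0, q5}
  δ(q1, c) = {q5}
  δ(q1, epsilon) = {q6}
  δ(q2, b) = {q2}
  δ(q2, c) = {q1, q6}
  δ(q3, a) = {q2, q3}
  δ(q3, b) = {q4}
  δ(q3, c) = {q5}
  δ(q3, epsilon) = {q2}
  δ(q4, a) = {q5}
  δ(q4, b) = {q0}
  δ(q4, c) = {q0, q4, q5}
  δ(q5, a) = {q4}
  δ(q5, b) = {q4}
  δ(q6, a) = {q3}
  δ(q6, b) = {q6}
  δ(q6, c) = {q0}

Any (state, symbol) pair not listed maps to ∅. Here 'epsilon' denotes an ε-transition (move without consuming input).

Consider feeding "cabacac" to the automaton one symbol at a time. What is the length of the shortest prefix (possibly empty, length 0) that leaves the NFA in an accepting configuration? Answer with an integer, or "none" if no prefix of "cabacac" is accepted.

none

Start in {q0}.
Read 'c': {q0} → {q2, q3}.
Read 'a': {q2, q3} → {q2, q3}.
Read 'b': {q2, q3} → {q2, q4}.
Read 'a': {q2, q4} → {q5}.
Read 'c': {q5} → ∅.
The set is empty and remains empty for the remaining 2 symbols.
No reachable set along the way intersects F.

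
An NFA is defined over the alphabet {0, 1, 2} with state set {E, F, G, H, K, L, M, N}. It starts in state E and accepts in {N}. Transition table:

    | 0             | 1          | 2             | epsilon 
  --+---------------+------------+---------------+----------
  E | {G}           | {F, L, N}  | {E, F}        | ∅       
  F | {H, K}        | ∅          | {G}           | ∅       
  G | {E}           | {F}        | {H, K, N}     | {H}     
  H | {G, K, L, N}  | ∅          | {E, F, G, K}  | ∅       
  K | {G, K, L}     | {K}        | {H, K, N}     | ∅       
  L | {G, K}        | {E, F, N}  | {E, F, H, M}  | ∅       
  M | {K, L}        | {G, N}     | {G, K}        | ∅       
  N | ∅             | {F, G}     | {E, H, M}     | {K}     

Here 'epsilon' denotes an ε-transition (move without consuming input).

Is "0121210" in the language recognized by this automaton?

No

Start in {E}.
Read '0': {E} → {G, H}.
Read '1': {G, H} → {F}.
Read '2': {F} → {G, H}.
Read '1': {G, H} → {F}.
Read '2': {F} → {G, H}.
Read '1': {G, H} → {F}.
Read '0': {F} → {H, K}.
The final set {H, K} contains no accepting state.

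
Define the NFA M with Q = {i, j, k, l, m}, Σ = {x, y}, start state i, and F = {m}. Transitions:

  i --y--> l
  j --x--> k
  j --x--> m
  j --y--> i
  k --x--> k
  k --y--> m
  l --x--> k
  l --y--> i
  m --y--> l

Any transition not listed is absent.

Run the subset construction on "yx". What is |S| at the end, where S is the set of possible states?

Start in {i}.
Read 'y': i→{l}; now {l}.
Read 'x': l→{k}; now {k}.
That set has 1 state.

1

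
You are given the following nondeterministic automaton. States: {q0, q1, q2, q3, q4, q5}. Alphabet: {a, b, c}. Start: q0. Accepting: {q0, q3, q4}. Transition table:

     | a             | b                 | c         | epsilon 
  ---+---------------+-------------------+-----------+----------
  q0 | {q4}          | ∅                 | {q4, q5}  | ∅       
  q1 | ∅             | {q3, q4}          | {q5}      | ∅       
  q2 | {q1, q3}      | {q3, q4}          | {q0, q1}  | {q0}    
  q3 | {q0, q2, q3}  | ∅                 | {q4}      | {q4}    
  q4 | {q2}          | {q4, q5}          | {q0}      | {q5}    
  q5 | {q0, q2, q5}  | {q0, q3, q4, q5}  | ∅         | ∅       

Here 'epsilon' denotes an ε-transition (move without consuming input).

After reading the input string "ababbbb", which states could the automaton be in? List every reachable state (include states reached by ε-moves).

Start in {q0}.
Read 'a': {q0} → {q4, q5}.
Read 'b': {q4, q5} → {q0, q3, q4, q5}.
Read 'a': {q0, q3, q4, q5} → {q0, q2, q3, q4, q5}.
Read 'b': {q0, q2, q3, q4, q5} → {q0, q3, q4, q5}.
Read 'b': {q0, q3, q4, q5} → {q0, q3, q4, q5}.
Read 'b': {q0, q3, q4, q5} → {q0, q3, q4, q5}.
Read 'b': {q0, q3, q4, q5} → {q0, q3, q4, q5}.

{q0, q3, q4, q5}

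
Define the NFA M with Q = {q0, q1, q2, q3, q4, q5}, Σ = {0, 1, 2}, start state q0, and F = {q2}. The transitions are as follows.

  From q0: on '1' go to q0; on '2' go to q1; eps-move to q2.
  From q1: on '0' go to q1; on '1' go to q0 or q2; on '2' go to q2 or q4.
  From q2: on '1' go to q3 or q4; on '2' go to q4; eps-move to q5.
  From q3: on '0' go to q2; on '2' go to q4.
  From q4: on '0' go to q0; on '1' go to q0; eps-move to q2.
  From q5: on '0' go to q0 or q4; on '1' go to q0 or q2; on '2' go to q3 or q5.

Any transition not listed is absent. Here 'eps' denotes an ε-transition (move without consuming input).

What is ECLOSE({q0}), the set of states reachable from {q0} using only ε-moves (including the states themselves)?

Begin with {q0}.
ε-move q0 → q2; add q2.
ε-move q2 → q5; add q5.

{q0, q2, q5}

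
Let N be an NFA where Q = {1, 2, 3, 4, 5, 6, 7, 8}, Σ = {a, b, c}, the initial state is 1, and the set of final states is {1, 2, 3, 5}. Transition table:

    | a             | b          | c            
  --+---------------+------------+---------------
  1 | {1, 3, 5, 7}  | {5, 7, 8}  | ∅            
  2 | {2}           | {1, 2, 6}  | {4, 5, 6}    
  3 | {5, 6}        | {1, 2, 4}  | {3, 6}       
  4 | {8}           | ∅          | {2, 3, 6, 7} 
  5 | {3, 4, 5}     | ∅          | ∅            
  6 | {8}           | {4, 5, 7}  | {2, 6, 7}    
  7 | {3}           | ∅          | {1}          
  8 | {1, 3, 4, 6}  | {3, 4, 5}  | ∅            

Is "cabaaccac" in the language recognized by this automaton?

Start in {1}.
Read 'c': 1→∅; now ∅.
The set is empty and remains empty for the remaining 8 symbols.
The final set ∅ contains no accepting state.

No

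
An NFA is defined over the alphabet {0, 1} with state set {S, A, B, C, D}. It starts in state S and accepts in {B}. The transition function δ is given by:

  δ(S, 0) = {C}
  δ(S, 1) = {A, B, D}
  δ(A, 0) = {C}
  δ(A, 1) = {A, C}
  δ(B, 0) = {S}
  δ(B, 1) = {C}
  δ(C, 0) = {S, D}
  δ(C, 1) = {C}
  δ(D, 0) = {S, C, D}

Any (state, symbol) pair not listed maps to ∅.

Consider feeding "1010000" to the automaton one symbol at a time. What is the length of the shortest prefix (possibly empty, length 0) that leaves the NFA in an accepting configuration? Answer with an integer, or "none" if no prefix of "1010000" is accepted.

1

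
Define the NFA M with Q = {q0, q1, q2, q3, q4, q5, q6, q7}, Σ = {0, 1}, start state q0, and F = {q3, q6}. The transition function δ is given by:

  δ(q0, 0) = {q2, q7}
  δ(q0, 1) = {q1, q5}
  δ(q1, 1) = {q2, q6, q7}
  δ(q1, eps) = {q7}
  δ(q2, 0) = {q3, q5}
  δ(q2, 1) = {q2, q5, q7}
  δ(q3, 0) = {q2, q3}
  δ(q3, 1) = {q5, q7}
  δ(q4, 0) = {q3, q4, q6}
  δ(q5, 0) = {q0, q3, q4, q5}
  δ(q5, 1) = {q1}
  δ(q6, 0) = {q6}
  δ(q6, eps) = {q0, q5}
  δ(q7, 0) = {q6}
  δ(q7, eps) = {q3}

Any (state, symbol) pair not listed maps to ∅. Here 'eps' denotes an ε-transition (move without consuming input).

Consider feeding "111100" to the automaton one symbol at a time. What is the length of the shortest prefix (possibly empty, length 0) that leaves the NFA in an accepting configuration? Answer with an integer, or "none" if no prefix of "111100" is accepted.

Start in {q0}.
Read '1': q0→{q1, q5}; union {q1, q5}; ε-closure = {q1, q3, q5, q7}.
None of the earlier sets intersect F, but {q1, q3, q5, q7} does.

1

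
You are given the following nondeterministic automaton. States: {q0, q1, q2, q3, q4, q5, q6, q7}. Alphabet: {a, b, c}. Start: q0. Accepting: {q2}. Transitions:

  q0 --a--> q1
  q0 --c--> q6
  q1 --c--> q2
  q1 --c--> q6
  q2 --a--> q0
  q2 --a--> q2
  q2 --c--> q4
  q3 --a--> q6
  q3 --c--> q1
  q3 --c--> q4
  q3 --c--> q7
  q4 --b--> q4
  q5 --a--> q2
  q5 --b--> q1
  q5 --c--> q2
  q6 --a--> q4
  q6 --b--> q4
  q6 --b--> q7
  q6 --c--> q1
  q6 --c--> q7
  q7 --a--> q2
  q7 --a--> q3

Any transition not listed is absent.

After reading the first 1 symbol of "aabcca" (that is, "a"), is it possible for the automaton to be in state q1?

Start in {q0}.
Read 'a': {q0} → {q1}.
State q1 is in {q1}.

Yes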